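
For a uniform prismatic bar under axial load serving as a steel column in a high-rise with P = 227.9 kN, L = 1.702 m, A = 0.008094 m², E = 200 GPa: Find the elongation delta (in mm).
Model: a uniform prismatic bar under axial load, so delta = (P·L) / (A·E).
Convert to SI units:
  P = 227.9 kN = 227900 N
  E = 200 GPa = 2 × 10¹¹ Pa
Substitute:
  delta = (227900 × 1.702) / (0.008094 × (2 × 10¹¹))
  delta = 0.0002396 m
Convert: delta = 0.0002396 m = 0.2396 mm
Final answer: delta = 0.2396 mm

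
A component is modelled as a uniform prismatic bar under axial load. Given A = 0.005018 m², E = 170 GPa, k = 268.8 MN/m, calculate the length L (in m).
Model: a uniform prismatic bar under axial load, so k = (A·E) / L.
Solve for L: L = (A·E) / k.
Convert to SI units:
  E = 170 GPa = 1.7 × 10¹¹ Pa
  k = 268.8 MN/m = 2.688 × 10⁸ N/m
Substitute:
  L = (0.005018 × (1.7 × 10¹¹)) / (2.688 × 10⁸)
  L = 3.174 m
Final answer: L = 3.174 m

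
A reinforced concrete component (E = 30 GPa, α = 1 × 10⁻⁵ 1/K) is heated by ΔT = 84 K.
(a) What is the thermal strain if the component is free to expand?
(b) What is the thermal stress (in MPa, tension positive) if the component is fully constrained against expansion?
(a) Free thermal strain ε_th = α·ΔT = (1 × 10⁻⁵) × 84 = 0.00084
(b) Fully constrained, the expansion is suppressed, so σ = -E·α·ΔT. Convert E = 30 GPa = 3 × 10¹⁰ Pa.
  σ = -(3 × 10¹⁰) × (1 × 10⁻⁵) × 84 = -2.52 × 10⁷ Pa = -25.2 MPa (compressive)
Final answer: (a) ε_th = 0.00084, (b) σ = -25.2 MPa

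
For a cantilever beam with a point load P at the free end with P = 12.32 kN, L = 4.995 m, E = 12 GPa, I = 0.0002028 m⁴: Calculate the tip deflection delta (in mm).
Model: a cantilever beam with a point load P at the free end, so delta = (P·L^3) / (3·E·I).
Convert to SI units:
  P = 12.32 kN = 12320 N
  E = 12 GPa = 1.2 × 10¹⁰ Pa
Substitute:
  delta = (12320 × 4.995^3) / (3 × (1.2 × 10¹⁰) × 0.0002028)
  delta = 0.2103 m
Convert: delta = 0.2103 m = 210.3 mm
Final answer: delta = 210.3 mm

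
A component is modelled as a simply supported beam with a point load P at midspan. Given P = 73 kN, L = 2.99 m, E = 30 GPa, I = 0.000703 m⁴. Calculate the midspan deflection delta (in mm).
Model: a simply supported beam with a point load P at midspan, so delta = (P·L^3) / (48·E·I).
Convert to SI units:
  P = 73 kN = 73000 N
  E = 30 GPa = 3 × 10¹⁰ Pa
Substitute:
  delta = (73000 × 2.99^3) / (48 × (3 × 10¹⁰) × 0.000703)
  delta = 0.001928 m
Convert: delta = 0.001928 m = 1.928 mm
Final answer: delta = 1.928 mm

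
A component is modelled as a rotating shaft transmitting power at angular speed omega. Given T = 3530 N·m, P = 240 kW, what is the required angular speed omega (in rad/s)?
Model: a rotating shaft transmitting power at angular speed omega, so P = T·omega.
Solve for omega: omega = P / T.
Convert to SI units:
  P = 240 kW = 240000 W
Substitute:
  omega = 240000 / 3530
  omega = 67.99 rad/s
Final answer: omega = 67.99 rad/s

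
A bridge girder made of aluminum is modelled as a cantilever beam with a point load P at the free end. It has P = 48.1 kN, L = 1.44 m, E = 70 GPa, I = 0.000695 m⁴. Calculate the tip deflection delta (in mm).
Model: a cantilever beam with a point load P at the free end, so delta = (P·L^3) / (3·E·I).
Convert to SI units:
  P = 48.1 kN = 48100 N
  E = 70 GPa = 7 × 10¹⁰ Pa
Substitute:
  delta = (48100 × 1.44^3) / (3 × (7 × 10¹⁰) × 0.000695)
  delta = 0.0009841 m
Convert: delta = 0.0009841 m = 0.9841 mm
Final answer: delta = 0.9841 mm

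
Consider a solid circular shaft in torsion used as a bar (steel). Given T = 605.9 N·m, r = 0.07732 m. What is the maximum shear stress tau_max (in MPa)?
Model: a solid circular shaft in torsion, so tau_max = (2·T) / (π·r^3).
Substitute:
  tau_max = (2 × 605.9) / (π × 0.07732^3)
  tau_max = 834500 Pa
Convert: tau_max = 834500 Pa = 0.8345 MPa
Final answer: tau_max = 0.8345 MPa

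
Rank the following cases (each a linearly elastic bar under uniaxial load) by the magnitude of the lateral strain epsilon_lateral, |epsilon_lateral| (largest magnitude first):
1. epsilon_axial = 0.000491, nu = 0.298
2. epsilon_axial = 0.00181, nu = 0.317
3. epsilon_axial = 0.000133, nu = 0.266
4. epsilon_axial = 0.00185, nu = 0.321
Model: a linearly elastic bar under uniaxial load, so epsilon_lateral = -nu·epsilon_axial (SI units).
  Case 1: epsilon_lateral = -(0.298 × 0.000491) = -0.0001463
  Case 2: epsilon_lateral = -(0.317 × 0.00181) = -0.0005738
  Case 3: epsilon_lateral = -(0.266 × 0.000133) = -3.538 × 10⁻⁵
  Case 4: epsilon_lateral = -(0.321 × 0.00185) = -0.0005939
Ordering by |epsilon_lateral|: 0.0005939 (case 4) > 0.0005738 (case 2) > 0.0001463 (case 1) > 3.538 × 10⁻⁵ (case 3)
Final answer: 4, 2, 1, 3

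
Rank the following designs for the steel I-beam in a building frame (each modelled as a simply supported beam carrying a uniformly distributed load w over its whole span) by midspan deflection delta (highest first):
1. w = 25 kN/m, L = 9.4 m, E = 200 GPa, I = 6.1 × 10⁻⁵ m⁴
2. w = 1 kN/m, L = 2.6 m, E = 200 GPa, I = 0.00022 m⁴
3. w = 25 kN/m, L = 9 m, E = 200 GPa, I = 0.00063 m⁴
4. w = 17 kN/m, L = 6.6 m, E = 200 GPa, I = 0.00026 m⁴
Model: a simply supported beam carrying a uniformly distributed load w over its whole span, so delta = (5·w·L^4) / (384·E·I) (SI units).
  Case 1: delta = (5 × 25000 × 9.4^4) / (384 × (2 × 10¹¹) × (6.1 × 10⁻⁵)) = 0.2083 m = 208.3 mm
  Case 2: delta = (5 × 1000 × 2.6^4) / (384 × (2 × 10¹¹) × 0.00022) = 1.352 × 10⁻⁵ m = 0.01352 mm
  Case 3: delta = (5 × 25000 × 9^4) / (384 × (2 × 10¹¹) × 0.00063) = 0.01695 m = 16.95 mm
  Case 4: delta = (5 × 17000 × 6.6^4) / (384 × (2 × 10¹¹) × 0.00026) = 0.008077 m = 8.077 mm
Ordering: 208.3 mm (case 1) > 16.95 mm (case 3) > 8.077 mm (case 4) > 0.01352 mm (case 2)
Final answer: 1, 3, 4, 2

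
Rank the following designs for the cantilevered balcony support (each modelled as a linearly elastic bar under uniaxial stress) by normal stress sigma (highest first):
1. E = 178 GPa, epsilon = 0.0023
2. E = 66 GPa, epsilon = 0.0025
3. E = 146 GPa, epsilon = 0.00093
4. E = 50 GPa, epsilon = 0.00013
Model: a linearly elastic bar under uniaxial stress, so sigma = E·epsilon (SI units).
  Case 1: sigma = (1.78 × 10¹¹) × 0.0023 = 4.094 × 10⁸ Pa = 409.4 MPa
  Case 2: sigma = (6.6 × 10¹⁰) × 0.0025 = 1.65 × 10⁸ Pa = 165 MPa
  Case 3: sigma = (1.46 × 10¹¹) × 0.00093 = 1.358 × 10⁸ Pa = 135.8 MPa
  Case 4: sigma = (5 × 10¹⁰) × 0.00013 = 6.5 × 10⁶ Pa = 6.5 MPa
Ordering: 409.4 MPa (case 1) > 165 MPa (case 2) > 135.8 MPa (case 3) > 6.5 MPa (case 4)
Final answer: 1, 2, 3, 4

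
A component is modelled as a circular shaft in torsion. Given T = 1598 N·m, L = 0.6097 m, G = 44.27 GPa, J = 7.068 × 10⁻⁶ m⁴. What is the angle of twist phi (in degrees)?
Model: a circular shaft in torsion, so phi = (T·L) / (G·J).
Convert to SI units:
  G = 44.27 GPa = 4.427 × 10¹⁰ Pa
Substitute:
  phi = (1598 × 0.6097) / ((4.427 × 10¹⁰) × (7.068 × 10⁻⁶))
  phi = 0.003114 rad
Convert to degrees: phi = 0.003114 × 180/π = 0.1784°
Final answer: phi = 0.1784°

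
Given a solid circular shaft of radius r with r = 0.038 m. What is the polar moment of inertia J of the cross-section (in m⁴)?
Model: a solid circular shaft of radius r, so J = (π·r^4) / 2.
Substitute:
  J = (π × 0.038^4) / 2
  J = 3.275 × 10⁻⁶ m⁴
Final answer: J = 3.275 × 10⁻⁶ m⁴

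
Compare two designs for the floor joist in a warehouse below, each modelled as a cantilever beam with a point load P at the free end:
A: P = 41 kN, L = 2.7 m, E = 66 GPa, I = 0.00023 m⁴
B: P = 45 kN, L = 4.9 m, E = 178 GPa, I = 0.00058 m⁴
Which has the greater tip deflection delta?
Model: a cantilever beam with a point load P at the free end, so delta = (P·L^3) / (3·E·I) (SI units).
  A: delta = (41000 × 2.7^3) / (3 × (6.6 × 10¹⁰) × 0.00023) = 0.01772 m = 17.72 mm
  B: delta = (45000 × 4.9^3) / (3 × (1.78 × 10¹¹) × 0.00058) = 0.01709 m = 17.09 mm
17.72 mm > 17.09 mm, so A is larger.
Final answer: A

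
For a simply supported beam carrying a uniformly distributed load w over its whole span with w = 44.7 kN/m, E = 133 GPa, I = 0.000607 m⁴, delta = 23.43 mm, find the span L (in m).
Model: a simply supported beam carrying a uniformly distributed load w over its whole span, so delta = (5·w·L^4) / (384·E·I).
Solve for L: L = ((384·delta·E·I) / (5·w))^(1/4).
Convert to SI units:
  w = 44.7 kN/m = 44700 N/m
  E = 133 GPa = 1.33 × 10¹¹ Pa
  delta = 23.43 mm = 0.02343 m
Substitute:
  L = ((384 × 0.02343 × (1.33 × 10¹¹) × 0.000607) / (5 × 44700))^(1/4)
  L = 7.55 m
Final answer: L = 7.55 m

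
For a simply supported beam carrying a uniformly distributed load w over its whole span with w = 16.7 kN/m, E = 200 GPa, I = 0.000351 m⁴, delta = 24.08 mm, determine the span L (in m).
Model: a simply supported beam carrying a uniformly distributed load w over its whole span, so delta = (5·w·L^4) / (384·E·I).
Solve for L: L = ((384·delta·E·I) / (5·w))^(1/4).
Convert to SI units:
  w = 16.7 kN/m = 16700 N/m
  E = 200 GPa = 2 × 10¹¹ Pa
  delta = 24.08 mm = 0.02408 m
Substitute:
  L = ((384 × 0.02408 × (2 × 10¹¹) × 0.000351) / (5 × 16700))^(1/4)
  L = 9.39 m
Final answer: L = 9.39 m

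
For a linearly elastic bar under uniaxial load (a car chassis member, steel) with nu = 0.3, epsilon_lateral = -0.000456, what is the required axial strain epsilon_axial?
Model: a linearly elastic bar under uniaxial load, so epsilon_lateral = -nu·epsilon_axial.
Solve for epsilon_axial: epsilon_axial = -epsilon_lateral / nu.
Substitute:
  epsilon_axial = -(-0.000456) / 0.3
  epsilon_axial = 0.00152
Final answer: epsilon_axial = 0.00152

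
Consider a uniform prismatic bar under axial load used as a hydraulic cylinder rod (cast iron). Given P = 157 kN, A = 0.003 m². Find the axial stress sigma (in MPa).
Model: a uniform prismatic bar under axial load, so sigma = P / A.
Convert to SI units:
  P = 157 kN = 157000 N
Substitute:
  sigma = 157000 / 0.003
  sigma = 5.233 × 10⁷ Pa
Convert: sigma = 5.233 × 10⁷ Pa = 52.33 MPa
Final answer: sigma = 52.33 MPa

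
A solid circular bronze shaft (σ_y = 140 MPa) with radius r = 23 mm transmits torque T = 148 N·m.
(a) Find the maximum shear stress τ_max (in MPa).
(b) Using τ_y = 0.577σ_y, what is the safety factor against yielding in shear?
(a) For a solid circular shaft, τ_max = T·r/J with J = π·r^4/2, i.e. τ_max = 2·T / (π·r^3). Convert r = 23 mm = 0.023 m.
  τ_max = (2 × 148) / (π × 0.023^3) = 7.744 × 10⁶ Pa = 7.744 MPa
(b) τ_y = 0.577 × 140 = 80.78 MPa
  SF = τ_y/τ_max = 80.78 / 7.744 = 10.43
Final answer: (a) τ_max = 7.744 MPa, (b) SF = 10.43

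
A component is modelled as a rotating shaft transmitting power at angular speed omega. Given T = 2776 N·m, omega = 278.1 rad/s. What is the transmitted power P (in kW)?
Model: a rotating shaft transmitting power at angular speed omega, so P = T·omega.
Substitute:
  P = 2776 × 278.1
  P = 772000 W
Convert: P = 772000 W = 772 kW
Final answer: P = 772 kW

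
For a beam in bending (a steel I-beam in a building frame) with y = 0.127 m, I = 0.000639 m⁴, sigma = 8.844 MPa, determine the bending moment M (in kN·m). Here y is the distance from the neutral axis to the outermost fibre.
Model: a beam in bending, so sigma = (M·y) / I.
Solve for M: M = (sigma·I) / y.
Convert to SI units:
  sigma = 8.844 MPa = 8.844 × 10⁶ Pa
Substitute:
  M = ((8.844 × 10⁶) × 0.000639) / 0.127
  M = 44500 N·m
Convert: M = 44500 N·m = 44.5 kN·m
Final answer: M = 44.5 kN·m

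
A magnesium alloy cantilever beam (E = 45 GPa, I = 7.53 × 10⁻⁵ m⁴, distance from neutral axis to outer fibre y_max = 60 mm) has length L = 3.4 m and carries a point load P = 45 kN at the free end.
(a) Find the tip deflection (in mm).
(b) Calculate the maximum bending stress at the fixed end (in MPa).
(a) Tip deflection of a cantilever with an end point load: δ = P·L^3 / (3·E·I). Convert P = 45 kN = 45000 N, E = 45 GPa = 4.5 × 10¹⁰ Pa.
  δ = (45000 × 3.4^3) / (3 × (4.5 × 10¹⁰) × (7.53 × 10⁻⁵)) = 0.174 m = 174 mm
(b) Maximum bending moment at the fixed end: M = P·L = 45000 × 3.4 = 153000 N·m. Convert y_max = 60 mm = 0.06 m.
  σ = M·y_max / I = (153000 × 0.06) / (7.53 × 10⁻⁵) = 1.219 × 10⁸ Pa = 121.9 MPa
Final answer: (a) δ = 174 mm, (b) σ = 121.9 MPa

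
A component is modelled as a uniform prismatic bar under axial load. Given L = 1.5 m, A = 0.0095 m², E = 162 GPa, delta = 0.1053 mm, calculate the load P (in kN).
Model: a uniform prismatic bar under axial load, so delta = (P·L) / (A·E).
Solve for P: P = (delta·A·E) / L.
Convert to SI units:
  E = 162 GPa = 1.62 × 10¹¹ Pa
  delta = 0.1053 mm = 0.0001053 m
Substitute:
  P = (0.0001053 × 0.0095 × (1.62 × 10¹¹)) / 1.5
  P = 108000 N
Convert: P = 108000 N = 108 kN
Final answer: P = 108 kN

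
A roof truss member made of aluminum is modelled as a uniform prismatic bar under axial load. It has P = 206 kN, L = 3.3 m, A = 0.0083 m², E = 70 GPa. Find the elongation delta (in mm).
Model: a uniform prismatic bar under axial load, so delta = (P·L) / (A·E).
Convert to SI units:
  P = 206 kN = 206000 N
  E = 70 GPa = 7 × 10¹⁰ Pa
Substitute:
  delta = (206000 × 3.3) / (0.0083 × (7 × 10¹⁰))
  delta = 0.00117 m
Convert: delta = 0.00117 m = 1.17 mm
Final answer: delta = 1.17 mm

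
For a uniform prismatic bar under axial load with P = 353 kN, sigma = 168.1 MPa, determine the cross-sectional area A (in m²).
Model: a uniform prismatic bar under axial load, so sigma = P / A.
Solve for A: A = P / sigma.
Convert to SI units:
  P = 353 kN = 353000 N
  sigma = 168.1 MPa = 1.681 × 10⁸ Pa
Substitute:
  A = 353000 / (1.681 × 10⁸)
  A = 0.0021 m²
Final answer: A = 0.0021 m²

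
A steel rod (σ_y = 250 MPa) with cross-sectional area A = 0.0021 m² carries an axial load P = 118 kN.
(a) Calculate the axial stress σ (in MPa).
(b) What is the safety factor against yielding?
(a) Axial stress σ = P/A. Convert P = 118 kN = 118000 N.
  σ = 118000 / 0.0021 = 5.619 × 10⁷ Pa = 56.19 MPa
(b) Safety factor SF = σ_y/σ = 250 / 56.19 = 4.449
Final answer: (a) σ = 56.19 MPa, (b) SF = 4.449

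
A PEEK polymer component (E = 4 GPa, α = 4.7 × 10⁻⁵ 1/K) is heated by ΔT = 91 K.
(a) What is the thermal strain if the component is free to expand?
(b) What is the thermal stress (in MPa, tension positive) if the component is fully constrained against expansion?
(a) Free thermal strain ε_th = α·ΔT = (4.7 × 10⁻⁵) × 91 = 0.004277
(b) Fully constrained, the expansion is suppressed, so σ = -E·α·ΔT. Convert E = 4 GPa = 4 × 10⁹ Pa.
  σ = -(4 × 10⁹) × (4.7 × 10⁻⁵) × 91 = -1.711 × 10⁷ Pa = -17.11 MPa (compressive)
Final answer: (a) ε_th = 0.004277, (b) σ = -17.11 MPa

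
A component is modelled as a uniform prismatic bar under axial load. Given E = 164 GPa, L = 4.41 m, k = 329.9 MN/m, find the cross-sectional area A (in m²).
Model: a uniform prismatic bar under axial load, so k = (A·E) / L.
Solve for A: A = (k·L) / E.
Convert to SI units:
  E = 164 GPa = 1.64 × 10¹¹ Pa
  k = 329.9 MN/m = 3.299 × 10⁸ N/m
Substitute:
  A = ((3.299 × 10⁸) × 4.41) / (1.64 × 10¹¹)
  A = 0.008871 m²
Final answer: A = 0.008871 m²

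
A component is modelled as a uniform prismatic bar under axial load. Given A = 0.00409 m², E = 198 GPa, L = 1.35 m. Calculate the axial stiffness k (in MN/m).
Model: a uniform prismatic bar under axial load, so k = (A·E) / L.
Convert to SI units:
  E = 198 GPa = 1.98 × 10¹¹ Pa
Substitute:
  k = (0.00409 × (1.98 × 10¹¹)) / 1.35
  k = 5.999 × 10⁸ N/m
Convert: k = 5.999 × 10⁸ N/m = 599.9 MN/m
Final answer: k = 599.9 MN/m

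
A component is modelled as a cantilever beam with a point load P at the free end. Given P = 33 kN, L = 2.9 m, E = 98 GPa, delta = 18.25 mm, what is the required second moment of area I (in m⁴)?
Model: a cantilever beam with a point load P at the free end, so delta = (P·L^3) / (3·E·I).
Solve for I: I = (P·L^3) / (3·delta·E).
Convert to SI units:
  P = 33 kN = 33000 N
  E = 98 GPa = 9.8 × 10¹⁰ Pa
  delta = 18.25 mm = 0.01825 m
Substitute:
  I = (33000 × 2.9^3) / (3 × 0.01825 × (9.8 × 10¹⁰))
  I = 0.00015 m⁴
Final answer: I = 0.00015 m⁴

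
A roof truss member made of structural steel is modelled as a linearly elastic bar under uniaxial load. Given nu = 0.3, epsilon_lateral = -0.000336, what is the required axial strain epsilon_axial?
Model: a linearly elastic bar under uniaxial load, so epsilon_lateral = -nu·epsilon_axial.
Solve for epsilon_axial: epsilon_axial = -epsilon_lateral / nu.
Substitute:
  epsilon_axial = -(-0.000336) / 0.3
  epsilon_axial = 0.00112
Final answer: epsilon_axial = 0.00112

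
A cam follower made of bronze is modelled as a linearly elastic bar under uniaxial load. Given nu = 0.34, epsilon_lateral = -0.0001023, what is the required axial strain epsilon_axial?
Model: a linearly elastic bar under uniaxial load, so epsilon_lateral = -nu·epsilon_axial.
Solve for epsilon_axial: epsilon_axial = -epsilon_lateral / nu.
Substitute:
  epsilon_axial = -(-0.0001023) / 0.34
  epsilon_axial = 0.0003009
Final answer: epsilon_axial = 0.0003009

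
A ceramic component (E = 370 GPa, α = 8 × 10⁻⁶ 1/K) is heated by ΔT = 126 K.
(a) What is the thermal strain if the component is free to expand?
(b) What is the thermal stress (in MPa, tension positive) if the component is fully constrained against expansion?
(a) Free thermal strain ε_th = α·ΔT = (8 × 10⁻⁶) × 126 = 0.001008
(b) Fully constrained, the expansion is suppressed, so σ = -E·α·ΔT. Convert E = 370 GPa = 3.7 × 10¹¹ Pa.
  σ = -(3.7 × 10¹¹) × (8 × 10⁻⁶) × 126 = -3.73 × 10⁸ Pa = -373 MPa (compressive)
Final answer: (a) ε_th = 0.001008, (b) σ = -373 MPa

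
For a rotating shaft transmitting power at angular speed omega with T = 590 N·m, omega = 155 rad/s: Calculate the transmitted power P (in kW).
Model: a rotating shaft transmitting power at angular speed omega, so P = T·omega.
Substitute:
  P = 590 × 155
  P = 91450 W
Convert: P = 91450 W = 91.45 kW
Final answer: P = 91.45 kW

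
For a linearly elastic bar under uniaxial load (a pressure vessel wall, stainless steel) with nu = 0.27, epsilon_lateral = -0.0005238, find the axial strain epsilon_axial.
Model: a linearly elastic bar under uniaxial load, so epsilon_lateral = -nu·epsilon_axial.
Solve for epsilon_axial: epsilon_axial = -epsilon_lateral / nu.
Substitute:
  epsilon_axial = -(-0.0005238) / 0.27
  epsilon_axial = 0.00194
Final answer: epsilon_axial = 0.00194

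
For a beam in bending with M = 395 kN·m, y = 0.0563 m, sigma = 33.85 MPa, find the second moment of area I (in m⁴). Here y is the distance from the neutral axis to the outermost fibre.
Model: a beam in bending, so sigma = (M·y) / I.
Solve for I: I = (M·y) / sigma.
Convert to SI units:
  M = 395 kN·m = 395000 N·m
  sigma = 33.85 MPa = 3.385 × 10⁷ Pa
Substitute:
  I = (395000 × 0.0563) / (3.385 × 10⁷)
  I = 0.000657 m⁴
Final answer: I = 0.000657 m⁴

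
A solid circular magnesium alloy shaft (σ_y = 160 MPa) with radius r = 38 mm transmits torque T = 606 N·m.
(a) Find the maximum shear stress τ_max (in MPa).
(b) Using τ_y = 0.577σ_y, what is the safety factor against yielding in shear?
(a) For a solid circular shaft, τ_max = T·r/J with J = π·r^4/2, i.e. τ_max = 2·T / (π·r^3). Convert r = 38 mm = 0.038 m.
  τ_max = (2 × 606) / (π × 0.038^3) = 7.031 × 10⁶ Pa = 7.031 MPa
(b) τ_y = 0.577 × 160 = 92.32 MPa
  SF = τ_y/τ_max = 92.32 / 7.031 = 13.13
Final answer: (a) τ_max = 7.031 MPa, (b) SF = 13.13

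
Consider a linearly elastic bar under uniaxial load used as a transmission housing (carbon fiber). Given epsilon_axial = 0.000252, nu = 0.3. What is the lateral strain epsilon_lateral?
Model: a linearly elastic bar under uniaxial load, so epsilon_lateral = -nu·epsilon_axial.
Substitute:
  epsilon_lateral = -(0.3 × 0.000252)
  epsilon_lateral = -7.56 × 10⁻⁵
Final answer: epsilon_lateral = -7.56 × 10⁻⁵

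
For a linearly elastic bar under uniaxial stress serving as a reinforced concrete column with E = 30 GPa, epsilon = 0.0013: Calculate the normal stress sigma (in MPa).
Model: a linearly elastic bar under uniaxial stress, so sigma = E·epsilon.
Convert to SI units:
  E = 30 GPa = 3 × 10¹⁰ Pa
Substitute:
  sigma = (3 × 10¹⁰) × 0.0013
  sigma = 3.9 × 10⁷ Pa
Convert: sigma = 3.9 × 10⁷ Pa = 39 MPa
Final answer: sigma = 39 MPa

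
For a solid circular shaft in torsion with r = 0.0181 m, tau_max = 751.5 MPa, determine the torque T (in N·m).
Model: a solid circular shaft in torsion, so tau_max = (2·T) / (π·r^3).
Solve for T: T = (π·tau_max·r^3) / 2.
Convert to SI units:
  tau_max = 751.5 MPa = 7.515 × 10⁸ Pa
Substitute:
  T = (π × (7.515 × 10⁸) × 0.0181^3) / 2
  T = 7000 N·m
Final answer: T = 7000 N·m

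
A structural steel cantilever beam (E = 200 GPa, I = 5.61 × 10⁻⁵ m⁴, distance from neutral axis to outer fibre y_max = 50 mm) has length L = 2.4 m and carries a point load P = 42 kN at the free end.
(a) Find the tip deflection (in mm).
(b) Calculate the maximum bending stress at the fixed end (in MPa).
(a) Tip deflection of a cantilever with an end point load: δ = P·L^3 / (3·E·I). Convert P = 42 kN = 42000 N, E = 200 GPa = 2 × 10¹¹ Pa.
  δ = (42000 × 2.4^3) / (3 × (2 × 10¹¹) × (5.61 × 10⁻⁵)) = 0.01725 m = 17.25 mm
(b) Maximum bending moment at the fixed end: M = P·L = 42000 × 2.4 = 100800 N·m. Convert y_max = 50 mm = 0.05 m.
  σ = M·y_max / I = (100800 × 0.05) / (5.61 × 10⁻⁵) = 8.984 × 10⁷ Pa = 89.84 MPa
Final answer: (a) δ = 17.25 mm, (b) σ = 89.84 MPa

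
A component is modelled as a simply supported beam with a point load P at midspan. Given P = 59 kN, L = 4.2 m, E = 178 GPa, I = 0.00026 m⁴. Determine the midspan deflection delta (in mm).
Model: a simply supported beam with a point load P at midspan, so delta = (P·L^3) / (48·E·I).
Convert to SI units:
  P = 59 kN = 59000 N
  E = 178 GPa = 1.78 × 10¹¹ Pa
Substitute:
  delta = (59000 × 4.2^3) / (48 × (1.78 × 10¹¹) × 0.00026)
  delta = 0.001968 m
Convert: delta = 0.001968 m = 1.968 mm
Final answer: delta = 1.968 mm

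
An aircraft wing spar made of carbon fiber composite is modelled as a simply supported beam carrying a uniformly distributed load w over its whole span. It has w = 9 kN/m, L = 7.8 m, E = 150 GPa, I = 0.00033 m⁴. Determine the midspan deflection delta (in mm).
Model: a simply supported beam carrying a uniformly distributed load w over its whole span, so delta = (5·w·L^4) / (384·E·I).
Convert to SI units:
  w = 9 kN/m = 9000 N/m
  E = 150 GPa = 1.5 × 10¹¹ Pa
Substitute:
  delta = (5 × 9000 × 7.8^4) / (384 × (1.5 × 10¹¹) × 0.00033)
  delta = 0.008763 m
Convert: delta = 0.008763 m = 8.763 mm
Final answer: delta = 8.763 mm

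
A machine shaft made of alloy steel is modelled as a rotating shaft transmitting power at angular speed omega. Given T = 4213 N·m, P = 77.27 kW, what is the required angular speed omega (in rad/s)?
Model: a rotating shaft transmitting power at angular speed omega, so P = T·omega.
Solve for omega: omega = P / T.
Convert to SI units:
  P = 77.27 kW = 77270 W
Substitute:
  omega = 77270 / 4213
  omega = 18.34 rad/s
Final answer: omega = 18.34 rad/s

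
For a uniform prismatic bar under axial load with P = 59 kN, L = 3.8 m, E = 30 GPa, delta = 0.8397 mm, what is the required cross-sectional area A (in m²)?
Model: a uniform prismatic bar under axial load, so delta = (P·L) / (A·E).
Solve for A: A = (P·L) / (delta·E).
Convert to SI units:
  P = 59 kN = 59000 N
  E = 30 GPa = 3 × 10¹⁰ Pa
  delta = 0.8397 mm = 0.0008397 m
Substitute:
  A = (59000 × 3.8) / (0.0008397 × (3 × 10¹⁰))
  A = 0.0089 m²
Final answer: A = 0.0089 m²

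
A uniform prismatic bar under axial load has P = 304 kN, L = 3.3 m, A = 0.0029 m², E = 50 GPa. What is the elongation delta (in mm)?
Model: a uniform prismatic bar under axial load, so delta = (P·L) / (A·E).
Convert to SI units:
  P = 304 kN = 304000 N
  E = 50 GPa = 5 × 10¹⁰ Pa
Substitute:
  delta = (304000 × 3.3) / (0.0029 × (5 × 10¹⁰))
  delta = 0.006919 m
Convert: delta = 0.006919 m = 6.919 mm
Final answer: delta = 6.919 mm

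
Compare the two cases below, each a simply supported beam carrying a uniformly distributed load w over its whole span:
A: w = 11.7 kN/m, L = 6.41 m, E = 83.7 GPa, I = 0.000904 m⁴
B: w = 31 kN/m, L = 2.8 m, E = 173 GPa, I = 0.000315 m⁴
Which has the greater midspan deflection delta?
Model: a simply supported beam carrying a uniformly distributed load w over its whole span, so delta = (5·w·L^4) / (384·E·I) (SI units).
  A: delta = (5 × 11700 × 6.41^4) / (384 × (8.37 × 10¹⁰) × 0.000904) = 0.003399 m = 3.399 mm
  B: delta = (5 × 31000 × 2.8^4) / (384 × (1.73 × 10¹¹) × 0.000315) = 0.0004553 m = 0.4553 mm
3.399 mm > 0.4553 mm, so A is larger.
Final answer: A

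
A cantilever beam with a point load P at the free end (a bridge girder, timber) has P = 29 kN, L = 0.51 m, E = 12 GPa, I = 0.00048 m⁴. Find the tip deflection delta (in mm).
Model: a cantilever beam with a point load P at the free end, so delta = (P·L^3) / (3·E·I).
Convert to SI units:
  P = 29 kN = 29000 N
  E = 12 GPa = 1.2 × 10¹⁰ Pa
Substitute:
  delta = (29000 × 0.51^3) / (3 × (1.2 × 10¹⁰) × 0.00048)
  delta = 0.0002226 m
Convert: delta = 0.0002226 m = 0.2226 mm
Final answer: delta = 0.2226 mm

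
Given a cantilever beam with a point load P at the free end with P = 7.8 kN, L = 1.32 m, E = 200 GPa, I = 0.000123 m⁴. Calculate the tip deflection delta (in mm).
Model: a cantilever beam with a point load P at the free end, so delta = (P·L^3) / (3·E·I).
Convert to SI units:
  P = 7.8 kN = 7800 N
  E = 200 GPa = 2 × 10¹¹ Pa
Substitute:
  delta = (7800 × 1.32^3) / (3 × (2 × 10¹¹) × 0.000123)
  delta = 0.0002431 m
Convert: delta = 0.0002431 m = 0.2431 mm
Final answer: delta = 0.2431 mm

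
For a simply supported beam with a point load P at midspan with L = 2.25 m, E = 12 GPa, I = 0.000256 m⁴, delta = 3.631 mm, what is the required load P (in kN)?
Model: a simply supported beam with a point load P at midspan, so delta = (P·L^3) / (48·E·I).
Solve for P: P = (48·delta·E·I) / L^3.
Convert to SI units:
  E = 12 GPa = 1.2 × 10¹⁰ Pa
  delta = 3.631 mm = 0.003631 m
Substitute:
  P = (48 × 0.003631 × (1.2 × 10¹⁰) × 0.000256) / 2.25^3
  P = 47000 N
Convert: P = 47000 N = 47 kN
Final answer: P = 47 kN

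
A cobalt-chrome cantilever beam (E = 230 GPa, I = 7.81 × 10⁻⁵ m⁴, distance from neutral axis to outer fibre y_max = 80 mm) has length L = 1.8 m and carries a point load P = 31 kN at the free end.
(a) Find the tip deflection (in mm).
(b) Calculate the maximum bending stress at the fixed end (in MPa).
(a) Tip deflection of a cantilever with an end point load: δ = P·L^3 / (3·E·I). Convert P = 31 kN = 31000 N, E = 230 GPa = 2.3 × 10¹¹ Pa.
  δ = (31000 × 1.8^3) / (3 × (2.3 × 10¹¹) × (7.81 × 10⁻⁵)) = 0.003355 m = 3.355 mm
(b) Maximum bending moment at the fixed end: M = P·L = 31000 × 1.8 = 55800 N·m. Convert y_max = 80 mm = 0.08 m.
  σ = M·y_max / I = (55800 × 0.08) / (7.81 × 10⁻⁵) = 5.716 × 10⁷ Pa = 57.16 MPa
Final answer: (a) δ = 3.355 mm, (b) σ = 57.16 MPa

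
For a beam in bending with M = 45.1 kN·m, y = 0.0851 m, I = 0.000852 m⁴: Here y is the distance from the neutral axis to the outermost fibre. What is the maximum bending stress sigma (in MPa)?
Model: a beam in bending, so sigma = (M·y) / I.
Convert to SI units:
  M = 45.1 kN·m = 45100 N·m
Substitute:
  sigma = (45100 × 0.0851) / 0.000852
  sigma = 4.505 × 10⁶ Pa
Convert: sigma = 4.505 × 10⁶ Pa = 4.505 MPa
Final answer: sigma = 4.505 MPa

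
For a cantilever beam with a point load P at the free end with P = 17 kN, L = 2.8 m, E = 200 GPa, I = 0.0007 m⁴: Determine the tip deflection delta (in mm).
Model: a cantilever beam with a point load P at the free end, so delta = (P·L^3) / (3·E·I).
Convert to SI units:
  P = 17 kN = 17000 N
  E = 200 GPa = 2 × 10¹¹ Pa
Substitute:
  delta = (17000 × 2.8^3) / (3 × (2 × 10¹¹) × 0.0007)
  delta = 0.0008885 m
Convert: delta = 0.0008885 m = 0.8885 mm
Final answer: delta = 0.8885 mm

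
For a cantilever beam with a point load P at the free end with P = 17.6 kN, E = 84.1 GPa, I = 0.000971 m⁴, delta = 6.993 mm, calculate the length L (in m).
Model: a cantilever beam with a point load P at the free end, so delta = (P·L^3) / (3·E·I).
Solve for L: L = ((3·delta·E·I) / P)^(1/3).
Convert to SI units:
  P = 17.6 kN = 17600 N
  E = 84.1 GPa = 8.41 × 10¹⁰ Pa
  delta = 6.993 mm = 0.006993 m
Substitute:
  L = ((3 × 0.006993 × (8.41 × 10¹⁰) × 0.000971) / 17600)^(1/3)
  L = 4.6 m
Final answer: L = 4.6 m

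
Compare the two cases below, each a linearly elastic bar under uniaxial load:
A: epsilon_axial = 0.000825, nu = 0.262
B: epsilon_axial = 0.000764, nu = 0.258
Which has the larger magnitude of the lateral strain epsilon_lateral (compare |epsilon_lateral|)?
Model: a linearly elastic bar under uniaxial load, so epsilon_lateral = -nu·epsilon_axial (SI units).
  A: epsilon_lateral = -(0.262 × 0.000825) = -0.0002161
  B: epsilon_lateral = -(0.258 × 0.000764) = -0.0001971
|epsilon_lateral|: A = 0.0002161, B = 0.0001971, so A is larger in magnitude.
Final answer: A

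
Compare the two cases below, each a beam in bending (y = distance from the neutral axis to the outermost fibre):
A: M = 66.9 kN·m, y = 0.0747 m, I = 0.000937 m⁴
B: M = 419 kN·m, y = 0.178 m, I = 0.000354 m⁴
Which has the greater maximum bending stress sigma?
Model: a beam in bending (y = distance from the neutral axis to the outermost fibre), so sigma = (M·y) / I (SI units).
  A: sigma = (66900 × 0.0747) / 0.000937 = 5.333 × 10⁶ Pa = 5.333 MPa
  B: sigma = (419000 × 0.178) / 0.000354 = 2.107 × 10⁸ Pa = 210.7 MPa
210.7 MPa > 5.333 MPa, so B is larger.
Final answer: B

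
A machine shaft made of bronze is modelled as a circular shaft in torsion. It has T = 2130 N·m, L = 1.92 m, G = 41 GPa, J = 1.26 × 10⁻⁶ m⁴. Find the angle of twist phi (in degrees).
Model: a circular shaft in torsion, so phi = (T·L) / (G·J).
Convert to SI units:
  G = 41 GPa = 4.1 × 10¹⁰ Pa
Substitute:
  phi = (2130 × 1.92) / ((4.1 × 10¹⁰) × (1.26 × 10⁻⁶))
  phi = 0.07916 rad
Convert to degrees: phi = 0.07916 × 180/π = 4.536°
Final answer: phi = 4.536°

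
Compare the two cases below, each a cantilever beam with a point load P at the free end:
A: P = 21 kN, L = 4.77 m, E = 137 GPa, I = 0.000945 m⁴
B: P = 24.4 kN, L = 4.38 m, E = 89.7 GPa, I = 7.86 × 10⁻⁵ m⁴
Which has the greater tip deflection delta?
Model: a cantilever beam with a point load P at the free end, so delta = (P·L^3) / (3·E·I) (SI units).
  A: delta = (21000 × 4.77^3) / (3 × (1.37 × 10¹¹) × 0.000945) = 0.005868 m = 5.868 mm
  B: delta = (24400 × 4.38^3) / (3 × (8.97 × 10¹⁰) × (7.86 × 10⁻⁵)) = 0.09693 m = 96.93 mm
96.93 mm > 5.868 mm, so B is larger.
Final answer: B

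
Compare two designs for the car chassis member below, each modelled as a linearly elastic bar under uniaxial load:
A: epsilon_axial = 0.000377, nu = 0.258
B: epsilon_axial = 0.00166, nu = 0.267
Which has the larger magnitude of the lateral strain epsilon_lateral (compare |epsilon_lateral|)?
Model: a linearly elastic bar under uniaxial load, so epsilon_lateral = -nu·epsilon_axial (SI units).
  A: epsilon_lateral = -(0.258 × 0.000377) = -9.727 × 10⁻⁵
  B: epsilon_lateral = -(0.267 × 0.00166) = -0.0004432
|epsilon_lateral|: A = 9.727 × 10⁻⁵, B = 0.0004432, so B is larger in magnitude.
Final answer: B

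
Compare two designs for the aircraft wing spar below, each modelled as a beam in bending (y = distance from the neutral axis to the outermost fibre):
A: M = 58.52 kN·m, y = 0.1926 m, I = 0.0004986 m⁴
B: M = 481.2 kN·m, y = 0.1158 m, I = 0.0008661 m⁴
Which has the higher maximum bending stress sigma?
Model: a beam in bending (y = distance from the neutral axis to the outermost fibre), so sigma = (M·y) / I (SI units).
  A: sigma = (58520 × 0.1926) / 0.0004986 = 2.261 × 10⁷ Pa = 22.61 MPa
  B: sigma = (481200 × 0.1158) / 0.0008661 = 6.434 × 10⁷ Pa = 64.34 MPa
64.34 MPa > 22.61 MPa, so B is larger.
Final answer: B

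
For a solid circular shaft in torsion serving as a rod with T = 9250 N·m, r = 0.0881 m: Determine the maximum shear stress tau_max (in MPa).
Model: a solid circular shaft in torsion, so tau_max = (2·T) / (π·r^3).
Substitute:
  tau_max = (2 × 9250) / (π × 0.0881^3)
  tau_max = 8.612 × 10⁶ Pa
Convert: tau_max = 8.612 × 10⁶ Pa = 8.612 MPa
Final answer: tau_max = 8.612 MPa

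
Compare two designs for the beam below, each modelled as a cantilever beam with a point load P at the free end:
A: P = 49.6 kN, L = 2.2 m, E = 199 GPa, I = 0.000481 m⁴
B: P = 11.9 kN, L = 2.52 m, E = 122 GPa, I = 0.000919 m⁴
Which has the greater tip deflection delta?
Model: a cantilever beam with a point load P at the free end, so delta = (P·L^3) / (3·E·I) (SI units).
  A: delta = (49600 × 2.2^3) / (3 × (1.99 × 10¹¹) × 0.000481) = 0.001839 m = 1.839 mm
  B: delta = (11900 × 2.52^3) / (3 × (1.22 × 10¹¹) × 0.000919) = 0.0005662 m = 0.5662 mm
1.839 mm > 0.5662 mm, so A is larger.
Final answer: A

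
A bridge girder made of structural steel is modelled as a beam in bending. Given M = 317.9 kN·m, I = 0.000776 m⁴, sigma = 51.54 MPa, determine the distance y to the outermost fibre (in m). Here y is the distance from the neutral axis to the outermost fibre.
Model: a beam in bending, so sigma = (M·y) / I.
Solve for y: y = (sigma·I) / M.
Convert to SI units:
  M = 317.9 kN·m = 317900 N·m
  sigma = 51.54 MPa = 5.154 × 10⁷ Pa
Substitute:
  y = ((5.154 × 10⁷) × 0.000776) / 317900
  y = 0.1258 m
Final answer: y = 0.1258 m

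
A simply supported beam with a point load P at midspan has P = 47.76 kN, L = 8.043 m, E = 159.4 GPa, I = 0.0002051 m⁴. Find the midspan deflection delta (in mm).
Model: a simply supported beam with a point load P at midspan, so delta = (P·L^3) / (48·E·I).
Convert to SI units:
  P = 47.76 kN = 47760 N
  E = 159.4 GPa = 1.594 × 10¹¹ Pa
Substitute:
  delta = (47760 × 8.043^3) / (48 × (1.594 × 10¹¹) × 0.0002051)
  delta = 0.01584 m
Convert: delta = 0.01584 m = 15.84 mm
Final answer: delta = 15.84 mm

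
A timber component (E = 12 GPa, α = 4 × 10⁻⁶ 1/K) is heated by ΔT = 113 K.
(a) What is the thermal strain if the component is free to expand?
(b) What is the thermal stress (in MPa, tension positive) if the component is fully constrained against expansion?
(a) Free thermal strain ε_th = α·ΔT = (4 × 10⁻⁶) × 113 = 0.000452
(b) Fully constrained, the expansion is suppressed, so σ = -E·α·ΔT. Convert E = 12 GPa = 1.2 × 10¹⁰ Pa.
  σ = -(1.2 × 10¹⁰) × (4 × 10⁻⁶) × 113 = -5.424 × 10⁶ Pa = -5.424 MPa (compressive)
Final answer: (a) ε_th = 0.000452, (b) σ = -5.424 MPa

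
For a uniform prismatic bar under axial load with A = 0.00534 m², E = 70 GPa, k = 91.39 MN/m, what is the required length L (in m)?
Model: a uniform prismatic bar under axial load, so k = (A·E) / L.
Solve for L: L = (A·E) / k.
Convert to SI units:
  E = 70 GPa = 7 × 10¹⁰ Pa
  k = 91.39 MN/m = 9.139 × 10⁷ N/m
Substitute:
  L = (0.00534 × (7 × 10¹⁰)) / (9.139 × 10⁷)
  L = 4.09 m
Final answer: L = 4.09 m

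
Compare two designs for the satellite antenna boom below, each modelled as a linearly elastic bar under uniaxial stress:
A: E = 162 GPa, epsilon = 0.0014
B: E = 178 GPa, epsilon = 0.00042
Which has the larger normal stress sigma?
Model: a linearly elastic bar under uniaxial stress, so sigma = E·epsilon (SI units).
  A: sigma = (1.62 × 10¹¹) × 0.0014 = 2.268 × 10⁸ Pa = 226.8 MPa
  B: sigma = (1.78 × 10¹¹) × 0.00042 = 7.476 × 10⁷ Pa = 74.76 MPa
226.8 MPa > 74.76 MPa, so A is larger.
Final answer: A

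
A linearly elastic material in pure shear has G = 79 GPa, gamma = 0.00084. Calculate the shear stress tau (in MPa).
Model: a linearly elastic material in pure shear, so tau = G·gamma.
Convert to SI units:
  G = 79 GPa = 7.9 × 10¹⁰ Pa
Substitute:
  tau = (7.9 × 10¹⁰) × 0.00084
  tau = 6.636 × 10⁷ Pa
Convert: tau = 6.636 × 10⁷ Pa = 66.36 MPa
Final answer: tau = 66.36 MPa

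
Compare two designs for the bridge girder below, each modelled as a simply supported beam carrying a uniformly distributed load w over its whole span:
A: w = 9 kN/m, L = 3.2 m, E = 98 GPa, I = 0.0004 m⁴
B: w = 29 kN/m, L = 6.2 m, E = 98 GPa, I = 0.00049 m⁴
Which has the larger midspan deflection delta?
Model: a simply supported beam carrying a uniformly distributed load w over its whole span, so delta = (5·w·L^4) / (384·E·I) (SI units).
  A: delta = (5 × 9000 × 3.2^4) / (384 × (9.8 × 10¹⁰) × 0.0004) = 0.0003135 m = 0.3135 mm
  B: delta = (5 × 29000 × 6.2^4) / (384 × (9.8 × 10¹⁰) × 0.00049) = 0.01162 m = 11.62 mm
11.62 mm > 0.3135 mm, so B is larger.
Final answer: B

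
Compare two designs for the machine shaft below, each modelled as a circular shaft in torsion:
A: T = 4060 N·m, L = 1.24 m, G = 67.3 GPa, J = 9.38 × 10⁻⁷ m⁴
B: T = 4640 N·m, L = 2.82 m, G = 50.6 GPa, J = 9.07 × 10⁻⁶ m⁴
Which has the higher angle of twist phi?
Model: a circular shaft in torsion, so phi = (T·L) / (G·J) (SI units).
  A: phi = (4060 × 1.24) / ((6.73 × 10¹⁰) × (9.38 × 10⁻⁷)) = 0.07975 rad = 4.569°
  B: phi = (4640 × 2.82) / ((5.06 × 10¹⁰) × (9.07 × 10⁻⁶)) = 0.02851 rad = 1.634°
4.569° > 1.634°, so A is larger.
Final answer: A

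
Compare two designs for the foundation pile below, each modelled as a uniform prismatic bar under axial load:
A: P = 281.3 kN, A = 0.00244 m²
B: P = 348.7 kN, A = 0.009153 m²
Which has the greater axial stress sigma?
Model: a uniform prismatic bar under axial load, so sigma = P / A (SI units).
  A: sigma = 281300 / 0.00244 = 1.153 × 10⁸ Pa = 115.3 MPa
  B: sigma = 348700 / 0.009153 = 3.81 × 10⁷ Pa = 38.1 MPa
115.3 MPa > 38.1 MPa, so A is larger.
Final answer: A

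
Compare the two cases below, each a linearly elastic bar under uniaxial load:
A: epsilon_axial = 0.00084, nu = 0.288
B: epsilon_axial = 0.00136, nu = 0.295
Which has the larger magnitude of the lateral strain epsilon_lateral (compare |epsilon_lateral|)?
Model: a linearly elastic bar under uniaxial load, so epsilon_lateral = -nu·epsilon_axial (SI units).
  A: epsilon_lateral = -(0.288 × 0.00084) = -0.0002419
  B: epsilon_lateral = -(0.295 × 0.00136) = -0.0004012
|epsilon_lateral|: A = 0.0002419, B = 0.0004012, so B is larger in magnitude.
Final answer: B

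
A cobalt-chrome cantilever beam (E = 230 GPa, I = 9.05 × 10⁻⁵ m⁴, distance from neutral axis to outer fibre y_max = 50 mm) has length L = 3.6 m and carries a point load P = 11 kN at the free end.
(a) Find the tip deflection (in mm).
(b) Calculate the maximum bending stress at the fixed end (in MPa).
(a) Tip deflection of a cantilever with an end point load: δ = P·L^3 / (3·E·I). Convert P = 11 kN = 11000 N, E = 230 GPa = 2.3 × 10¹¹ Pa.
  δ = (11000 × 3.6^3) / (3 × (2.3 × 10¹¹) × (9.05 × 10⁻⁵)) = 0.008219 m = 8.219 mm
(b) Maximum bending moment at the fixed end: M = P·L = 11000 × 3.6 = 39600 N·m. Convert y_max = 50 mm = 0.05 m.
  σ = M·y_max / I = (39600 × 0.05) / (9.05 × 10⁻⁵) = 2.188 × 10⁷ Pa = 21.88 MPa
Final answer: (a) δ = 8.219 mm, (b) σ = 21.88 MPa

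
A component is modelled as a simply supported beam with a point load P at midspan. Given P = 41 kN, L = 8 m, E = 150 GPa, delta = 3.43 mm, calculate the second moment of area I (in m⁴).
Model: a simply supported beam with a point load P at midspan, so delta = (P·L^3) / (48·E·I).
Solve for I: I = (P·L^3) / (48·delta·E).
Convert to SI units:
  P = 41 kN = 41000 N
  E = 150 GPa = 1.5 × 10¹¹ Pa
  delta = 3.43 mm = 0.00343 m
Substitute:
  I = (41000 × 8^3) / (48 × 0.00343 × (1.5 × 10¹¹))
  I = 0.00085 m⁴
Final answer: I = 0.00085 m⁴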